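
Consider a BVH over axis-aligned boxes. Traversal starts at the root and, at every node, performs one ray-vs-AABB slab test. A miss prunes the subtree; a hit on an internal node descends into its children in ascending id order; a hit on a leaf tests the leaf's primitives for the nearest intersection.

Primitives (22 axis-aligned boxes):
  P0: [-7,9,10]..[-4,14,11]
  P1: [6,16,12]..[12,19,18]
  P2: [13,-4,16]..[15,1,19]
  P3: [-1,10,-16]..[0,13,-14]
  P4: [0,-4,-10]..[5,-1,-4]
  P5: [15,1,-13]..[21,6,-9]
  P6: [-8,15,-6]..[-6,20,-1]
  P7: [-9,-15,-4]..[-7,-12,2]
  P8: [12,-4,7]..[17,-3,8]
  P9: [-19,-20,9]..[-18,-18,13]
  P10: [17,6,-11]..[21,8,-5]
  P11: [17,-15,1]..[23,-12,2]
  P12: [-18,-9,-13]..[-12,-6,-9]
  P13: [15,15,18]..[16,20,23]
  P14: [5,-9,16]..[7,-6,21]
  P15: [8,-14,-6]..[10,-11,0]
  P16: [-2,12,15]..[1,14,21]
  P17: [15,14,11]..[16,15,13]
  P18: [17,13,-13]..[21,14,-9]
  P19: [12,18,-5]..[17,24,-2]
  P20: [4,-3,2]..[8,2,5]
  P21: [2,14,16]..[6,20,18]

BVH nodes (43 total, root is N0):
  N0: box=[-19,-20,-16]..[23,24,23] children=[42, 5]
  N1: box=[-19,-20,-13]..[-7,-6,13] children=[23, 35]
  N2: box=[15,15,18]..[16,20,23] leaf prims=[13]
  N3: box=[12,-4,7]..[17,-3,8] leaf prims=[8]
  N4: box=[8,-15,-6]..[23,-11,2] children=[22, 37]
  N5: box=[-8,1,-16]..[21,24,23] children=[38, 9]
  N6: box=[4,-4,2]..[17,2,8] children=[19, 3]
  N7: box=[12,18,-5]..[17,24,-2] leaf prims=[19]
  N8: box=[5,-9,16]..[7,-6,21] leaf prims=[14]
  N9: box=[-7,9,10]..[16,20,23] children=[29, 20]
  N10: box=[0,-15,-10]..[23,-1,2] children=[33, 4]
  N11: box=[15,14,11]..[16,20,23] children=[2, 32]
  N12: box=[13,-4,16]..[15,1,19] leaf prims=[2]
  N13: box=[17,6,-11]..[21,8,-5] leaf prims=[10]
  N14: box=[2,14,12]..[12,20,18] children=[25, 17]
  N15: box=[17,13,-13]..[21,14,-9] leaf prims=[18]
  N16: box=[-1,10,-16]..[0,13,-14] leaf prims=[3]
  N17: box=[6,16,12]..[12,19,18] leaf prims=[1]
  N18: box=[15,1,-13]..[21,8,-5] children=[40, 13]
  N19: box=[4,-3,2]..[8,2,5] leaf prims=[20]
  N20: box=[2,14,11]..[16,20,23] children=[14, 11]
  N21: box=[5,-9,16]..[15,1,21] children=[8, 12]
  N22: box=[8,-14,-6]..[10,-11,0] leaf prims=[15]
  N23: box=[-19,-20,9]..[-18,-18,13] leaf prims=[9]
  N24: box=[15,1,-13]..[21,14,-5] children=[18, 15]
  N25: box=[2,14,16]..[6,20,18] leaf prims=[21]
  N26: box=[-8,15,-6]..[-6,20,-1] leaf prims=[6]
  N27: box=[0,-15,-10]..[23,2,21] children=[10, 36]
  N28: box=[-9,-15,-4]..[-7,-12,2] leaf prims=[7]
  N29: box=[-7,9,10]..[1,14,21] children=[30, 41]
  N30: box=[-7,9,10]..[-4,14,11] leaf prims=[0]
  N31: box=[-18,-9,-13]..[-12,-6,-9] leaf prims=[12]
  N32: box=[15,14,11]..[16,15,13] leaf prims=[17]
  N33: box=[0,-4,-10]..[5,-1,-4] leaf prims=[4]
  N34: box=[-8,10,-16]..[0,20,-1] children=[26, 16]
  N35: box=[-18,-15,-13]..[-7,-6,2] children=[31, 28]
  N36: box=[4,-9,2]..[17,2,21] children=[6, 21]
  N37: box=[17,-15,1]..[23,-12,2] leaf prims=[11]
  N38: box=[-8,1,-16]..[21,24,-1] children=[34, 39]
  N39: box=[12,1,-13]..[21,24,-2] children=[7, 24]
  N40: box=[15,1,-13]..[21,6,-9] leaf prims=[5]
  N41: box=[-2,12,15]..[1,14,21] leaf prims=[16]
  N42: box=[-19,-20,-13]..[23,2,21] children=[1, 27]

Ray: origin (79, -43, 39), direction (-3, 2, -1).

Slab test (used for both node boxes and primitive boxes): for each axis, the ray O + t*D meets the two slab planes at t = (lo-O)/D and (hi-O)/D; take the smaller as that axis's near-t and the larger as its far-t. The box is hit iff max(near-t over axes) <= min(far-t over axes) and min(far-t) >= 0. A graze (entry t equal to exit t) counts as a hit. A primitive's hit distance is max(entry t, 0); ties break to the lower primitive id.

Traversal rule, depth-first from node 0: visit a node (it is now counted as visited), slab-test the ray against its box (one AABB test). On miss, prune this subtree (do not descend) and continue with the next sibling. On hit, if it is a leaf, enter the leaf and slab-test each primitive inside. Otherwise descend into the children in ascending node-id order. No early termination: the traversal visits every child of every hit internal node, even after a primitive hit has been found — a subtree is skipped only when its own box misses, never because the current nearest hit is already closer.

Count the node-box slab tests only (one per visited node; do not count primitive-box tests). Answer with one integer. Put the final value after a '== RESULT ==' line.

Trace the traversal:
N0 x:[56/3,98/3] y:[23/2,67/2] z:[16,55] -> hit [56/3,98/3], descend [5, 42]
  N5 x:[58/3,29] y:[22,67/2] z:[16,55] -> hit [22,29], descend [9, 38]
    N9 x:[21,86/3] y:[26,63/2] z:[16,29] -> hit [26,86/3], descend [20, 29]
      N20 x:[21,77/3] y:[57/2,63/2] z:[16,28] -> miss, prune
      N29 x:[26,86/3] y:[26,57/2] z:[18,29] -> hit [26,57/2], descend [30, 41]
        N30 x:[83/3,86/3] y:[26,57/2] z:[28,29] -> hit [28,57/2] leaf, test {P0@t=28}
        N41 x:[26,27] y:[55/2,57/2] z:[18,24] -> miss, prune
    N38 x:[58/3,29] y:[22,67/2] z:[40,55] -> miss, prune
  N42 x:[56/3,98/3] y:[23/2,45/2] z:[18,52] -> hit [56/3,45/2], descend [1, 27]
    N1 x:[86/3,98/3] y:[23/2,37/2] z:[26,52] -> miss, prune
    N27 x:[56/3,79/3] y:[14,45/2] z:[18,49] -> hit [56/3,45/2], descend [10, 36]
      N10 x:[56/3,79/3] y:[14,21] z:[37,49] -> miss, prune
      N36 x:[62/3,25] y:[17,45/2] z:[18,37] -> hit [62/3,45/2], descend [6, 21]
        N6 x:[62/3,25] y:[39/2,45/2] z:[31,37] -> miss, prune
        N21 x:[64/3,74/3] y:[17,22] z:[18,23] -> hit [64/3,22], descend [8, 12]
          N8 x:[24,74/3] y:[17,37/2] z:[18,23] -> miss, prune
          N12 x:[64/3,22] y:[39/2,22] z:[20,23] -> hit [64/3,22] leaf, test {P2@t=64/3}

order=[0, 5, 9, 20, 29, 30, 41, 38, 42, 1, 27, 10, 36, 6, 21, 8, 12]  |boxes|=17  |leaves|=2  hit=P2

== RESULT ==
17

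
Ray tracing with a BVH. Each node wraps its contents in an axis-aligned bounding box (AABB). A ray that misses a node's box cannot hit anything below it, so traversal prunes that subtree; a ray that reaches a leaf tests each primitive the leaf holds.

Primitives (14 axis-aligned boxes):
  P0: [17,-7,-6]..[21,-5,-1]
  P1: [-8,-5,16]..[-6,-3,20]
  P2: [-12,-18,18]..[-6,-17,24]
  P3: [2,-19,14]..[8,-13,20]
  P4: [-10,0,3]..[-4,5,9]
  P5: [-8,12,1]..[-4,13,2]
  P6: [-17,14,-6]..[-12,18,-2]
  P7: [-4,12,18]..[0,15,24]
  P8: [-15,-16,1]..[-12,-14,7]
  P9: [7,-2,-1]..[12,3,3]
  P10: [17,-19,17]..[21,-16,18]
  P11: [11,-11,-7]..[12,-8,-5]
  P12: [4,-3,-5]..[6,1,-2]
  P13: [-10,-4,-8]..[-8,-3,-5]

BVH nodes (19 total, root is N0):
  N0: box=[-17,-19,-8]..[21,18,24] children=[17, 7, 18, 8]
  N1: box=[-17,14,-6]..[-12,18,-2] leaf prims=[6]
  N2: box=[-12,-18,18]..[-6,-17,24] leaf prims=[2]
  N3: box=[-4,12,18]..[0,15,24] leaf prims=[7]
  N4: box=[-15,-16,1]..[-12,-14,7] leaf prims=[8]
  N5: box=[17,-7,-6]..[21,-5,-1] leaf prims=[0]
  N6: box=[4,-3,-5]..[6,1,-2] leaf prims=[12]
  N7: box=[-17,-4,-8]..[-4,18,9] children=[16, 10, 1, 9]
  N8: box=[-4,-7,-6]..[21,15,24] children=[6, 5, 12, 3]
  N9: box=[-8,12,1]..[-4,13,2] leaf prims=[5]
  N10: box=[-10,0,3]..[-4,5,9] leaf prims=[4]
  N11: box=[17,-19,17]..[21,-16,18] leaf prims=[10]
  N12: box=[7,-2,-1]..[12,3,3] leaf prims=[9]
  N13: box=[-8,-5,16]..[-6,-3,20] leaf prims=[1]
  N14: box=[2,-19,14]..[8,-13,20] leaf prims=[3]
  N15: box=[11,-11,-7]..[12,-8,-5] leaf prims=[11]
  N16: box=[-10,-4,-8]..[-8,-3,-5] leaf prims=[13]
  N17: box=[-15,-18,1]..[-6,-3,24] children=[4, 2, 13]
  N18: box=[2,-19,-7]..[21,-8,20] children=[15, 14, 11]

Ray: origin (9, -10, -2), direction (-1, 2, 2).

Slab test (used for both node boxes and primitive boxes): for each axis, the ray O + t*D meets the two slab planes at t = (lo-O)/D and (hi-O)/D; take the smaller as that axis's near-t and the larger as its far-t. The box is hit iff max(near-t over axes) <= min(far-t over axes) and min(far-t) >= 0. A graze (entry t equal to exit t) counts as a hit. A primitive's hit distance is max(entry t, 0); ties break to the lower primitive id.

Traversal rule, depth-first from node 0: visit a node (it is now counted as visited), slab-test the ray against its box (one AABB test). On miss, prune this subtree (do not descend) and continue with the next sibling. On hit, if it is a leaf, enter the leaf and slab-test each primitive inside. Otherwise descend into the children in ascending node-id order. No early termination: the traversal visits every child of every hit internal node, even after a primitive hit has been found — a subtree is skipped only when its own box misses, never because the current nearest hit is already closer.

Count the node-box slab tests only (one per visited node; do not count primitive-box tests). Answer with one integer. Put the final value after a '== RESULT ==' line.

Trace the traversal:
N0 x:[-12,26] y:[-9/2,14] z:[-3,13] -> hit [-3,13], descend [7, 8, 17, 18]
  N7 x:[13,26] y:[3,14] z:[-3,11/2] -> miss, prune
  N8 x:[-12,13] y:[3/2,25/2] z:[-2,13] -> hit [3/2,25/2], descend [3, 5, 6, 12]
    N3 x:[9,13] y:[11,25/2] z:[10,13] -> hit [11,25/2] leaf, test {P7@t=11}
    N5 x:[-12,-8] y:[3/2,5/2] z:[-2,1/2] -> miss, prune
    N6 x:[3,5] y:[7/2,11/2] z:[-3/2,0] -> miss, prune
    N12 x:[-3,2] y:[4,13/2] z:[1/2,5/2] -> miss, prune
  N17 x:[15,24] y:[-4,7/2] z:[3/2,13] -> miss, prune
  N18 x:[-12,7] y:[-9/2,1] z:[-5/2,11] -> hit [-5/2,1], descend [11, 14, 15]
    N11 x:[-12,-8] y:[-9/2,-3] z:[19/2,10] -> miss, prune
    N14 x:[1,7] y:[-9/2,-3/2] z:[8,11] -> miss, prune
    N15 x:[-3,-2] y:[-1/2,1] z:[-5/2,-3/2] -> miss, prune

Visited [0, 7, 8, 3, 5, 6, 12, 17, 18, 11, 14, 15]. Tests: 12 box, 1 leaf. Nearest: P7.

== RESULT ==
12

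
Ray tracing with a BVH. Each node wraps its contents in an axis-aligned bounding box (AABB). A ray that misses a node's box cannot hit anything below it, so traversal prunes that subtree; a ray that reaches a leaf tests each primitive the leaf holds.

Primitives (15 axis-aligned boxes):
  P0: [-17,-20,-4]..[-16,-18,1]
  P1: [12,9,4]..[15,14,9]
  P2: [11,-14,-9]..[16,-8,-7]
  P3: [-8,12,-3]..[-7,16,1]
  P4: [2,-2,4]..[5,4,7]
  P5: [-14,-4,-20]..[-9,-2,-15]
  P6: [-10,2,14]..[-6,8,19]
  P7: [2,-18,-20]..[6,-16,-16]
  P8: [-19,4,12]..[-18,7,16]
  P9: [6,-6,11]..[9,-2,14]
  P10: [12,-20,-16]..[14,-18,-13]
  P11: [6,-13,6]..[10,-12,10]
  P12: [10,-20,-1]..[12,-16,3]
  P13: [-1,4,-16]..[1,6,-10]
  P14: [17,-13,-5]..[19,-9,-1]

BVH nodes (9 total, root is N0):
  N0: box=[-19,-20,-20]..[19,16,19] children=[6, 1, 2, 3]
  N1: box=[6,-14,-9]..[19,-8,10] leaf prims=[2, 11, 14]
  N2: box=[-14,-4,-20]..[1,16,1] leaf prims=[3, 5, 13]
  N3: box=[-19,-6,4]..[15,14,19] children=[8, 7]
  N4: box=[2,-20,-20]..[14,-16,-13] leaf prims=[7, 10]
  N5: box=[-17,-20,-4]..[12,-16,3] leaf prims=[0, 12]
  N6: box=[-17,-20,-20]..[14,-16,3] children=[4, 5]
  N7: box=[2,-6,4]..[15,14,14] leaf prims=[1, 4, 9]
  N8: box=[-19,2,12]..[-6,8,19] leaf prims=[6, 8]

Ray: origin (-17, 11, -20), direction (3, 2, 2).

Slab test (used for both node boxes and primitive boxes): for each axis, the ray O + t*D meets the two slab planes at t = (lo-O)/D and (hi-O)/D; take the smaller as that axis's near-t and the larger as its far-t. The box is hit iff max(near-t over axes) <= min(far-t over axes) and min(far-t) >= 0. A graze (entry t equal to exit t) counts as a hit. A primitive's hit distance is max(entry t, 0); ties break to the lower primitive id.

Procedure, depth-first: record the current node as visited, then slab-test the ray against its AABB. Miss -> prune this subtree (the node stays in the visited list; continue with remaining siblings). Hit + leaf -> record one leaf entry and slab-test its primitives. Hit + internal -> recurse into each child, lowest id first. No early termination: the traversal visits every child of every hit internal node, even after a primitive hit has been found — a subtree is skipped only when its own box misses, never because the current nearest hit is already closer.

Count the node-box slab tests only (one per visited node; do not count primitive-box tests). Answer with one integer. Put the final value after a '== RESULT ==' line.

Trace the traversal:
N0 x:[-2/3,12] y:[-31/2,5/2] z:[0,39/2] -> hit [0,5/2], descend [1, 2, 3, 6]
  N1 x:[23/3,12] y:[-25/2,-19/2] z:[11/2,15] -> miss, prune
  N2 x:[1,6] y:[-15/2,5/2] z:[0,21/2] -> hit [1,5/2] leaf, test {P3(miss), P5(miss), P13(miss)}
  N3 x:[-2/3,32/3] y:[-17/2,3/2] z:[12,39/2] -> miss, prune
  N6 x:[0,31/3] y:[-31/2,-27/2] z:[0,23/2] -> miss, prune

5 AABB tests over nodes [0, 1, 2, 3, 6]; 1 leaf entered; closest miss.

== RESULT ==
5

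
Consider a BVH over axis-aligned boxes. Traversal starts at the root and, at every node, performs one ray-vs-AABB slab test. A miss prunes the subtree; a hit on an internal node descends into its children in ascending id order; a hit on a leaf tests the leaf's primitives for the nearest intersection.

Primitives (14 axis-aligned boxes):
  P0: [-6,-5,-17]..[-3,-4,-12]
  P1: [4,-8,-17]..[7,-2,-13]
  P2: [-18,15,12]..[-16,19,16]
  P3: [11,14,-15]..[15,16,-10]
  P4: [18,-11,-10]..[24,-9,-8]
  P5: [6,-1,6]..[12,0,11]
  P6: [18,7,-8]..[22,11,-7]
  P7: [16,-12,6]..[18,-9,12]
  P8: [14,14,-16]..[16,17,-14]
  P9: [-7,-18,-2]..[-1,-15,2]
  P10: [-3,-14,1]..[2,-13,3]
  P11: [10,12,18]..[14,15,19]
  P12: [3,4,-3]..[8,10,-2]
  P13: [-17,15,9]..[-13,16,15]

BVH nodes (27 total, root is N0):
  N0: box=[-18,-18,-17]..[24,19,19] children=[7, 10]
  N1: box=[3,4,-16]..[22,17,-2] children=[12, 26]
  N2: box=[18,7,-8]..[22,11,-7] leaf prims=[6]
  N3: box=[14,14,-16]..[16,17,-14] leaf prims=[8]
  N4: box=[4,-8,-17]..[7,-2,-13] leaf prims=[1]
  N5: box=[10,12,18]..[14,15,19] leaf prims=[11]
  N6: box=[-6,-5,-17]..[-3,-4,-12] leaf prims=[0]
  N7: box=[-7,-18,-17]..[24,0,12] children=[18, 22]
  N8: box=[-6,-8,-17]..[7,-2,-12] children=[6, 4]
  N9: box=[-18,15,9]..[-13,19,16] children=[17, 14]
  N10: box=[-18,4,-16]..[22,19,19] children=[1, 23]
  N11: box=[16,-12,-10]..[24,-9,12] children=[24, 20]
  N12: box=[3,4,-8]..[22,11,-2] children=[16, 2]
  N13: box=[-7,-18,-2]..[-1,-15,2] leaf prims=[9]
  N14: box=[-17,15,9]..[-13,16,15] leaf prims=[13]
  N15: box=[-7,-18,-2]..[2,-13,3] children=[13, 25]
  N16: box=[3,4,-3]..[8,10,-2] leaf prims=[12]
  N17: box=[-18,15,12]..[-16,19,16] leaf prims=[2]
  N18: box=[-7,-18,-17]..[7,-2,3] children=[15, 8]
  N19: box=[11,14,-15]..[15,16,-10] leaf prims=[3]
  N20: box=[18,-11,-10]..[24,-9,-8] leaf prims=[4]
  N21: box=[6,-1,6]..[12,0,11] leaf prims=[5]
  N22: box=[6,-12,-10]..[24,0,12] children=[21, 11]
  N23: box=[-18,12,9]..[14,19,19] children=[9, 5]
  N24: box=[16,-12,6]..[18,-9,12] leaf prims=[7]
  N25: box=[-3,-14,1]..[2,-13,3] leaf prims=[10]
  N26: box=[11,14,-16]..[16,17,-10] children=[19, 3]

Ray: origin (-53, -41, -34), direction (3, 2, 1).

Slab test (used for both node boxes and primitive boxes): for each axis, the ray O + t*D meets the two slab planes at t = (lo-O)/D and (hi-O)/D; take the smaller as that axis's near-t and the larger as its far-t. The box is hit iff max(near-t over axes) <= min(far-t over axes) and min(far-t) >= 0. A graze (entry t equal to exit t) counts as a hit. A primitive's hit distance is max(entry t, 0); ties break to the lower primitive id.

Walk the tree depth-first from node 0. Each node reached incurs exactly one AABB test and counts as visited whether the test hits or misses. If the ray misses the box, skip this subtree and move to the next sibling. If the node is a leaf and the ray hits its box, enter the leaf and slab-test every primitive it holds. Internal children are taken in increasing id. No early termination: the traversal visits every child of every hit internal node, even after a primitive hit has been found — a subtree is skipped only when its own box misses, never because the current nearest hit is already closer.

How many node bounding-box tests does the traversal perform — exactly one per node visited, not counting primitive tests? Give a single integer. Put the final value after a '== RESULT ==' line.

Trace the traversal:
N0 x:[35/3,77/3] y:[23/2,30] z:[17,53] -> hit [17,77/3], descend [7, 10]
  N7 x:[46/3,77/3] y:[23/2,41/2] z:[17,46] -> hit [17,41/2], descend [18, 22]
    N18 x:[46/3,20] y:[23/2,39/2] z:[17,37] -> hit [17,39/2], descend [8, 15]
      N8 x:[47/3,20] y:[33/2,39/2] z:[17,22] -> hit [17,39/2], descend [4, 6]
        N4 x:[19,20] y:[33/2,39/2] z:[17,21] -> hit [19,39/2] leaf, test {P1@t=19}
        N6 x:[47/3,50/3] y:[18,37/2] z:[17,22] -> miss, prune
      N15 x:[46/3,55/3] y:[23/2,14] z:[32,37] -> miss, prune
    N22 x:[59/3,77/3] y:[29/2,41/2] z:[24,46] -> miss, prune
  N10 x:[35/3,25] y:[45/2,30] z:[18,53] -> hit [45/2,25], descend [1, 23]
    N1 x:[56/3,25] y:[45/2,29] z:[18,32] -> hit [45/2,25], descend [12, 26]
      N12 x:[56/3,25] y:[45/2,26] z:[26,32] -> miss, prune
      N26 x:[64/3,23] y:[55/2,29] z:[18,24] -> miss, prune
    N23 x:[35/3,67/3] y:[53/2,30] z:[43,53] -> miss, prune

order=[0, 7, 18, 8, 4, 6, 15, 22, 10, 1, 12, 26, 23]  |boxes|=13  |leaves|=1  hit=P1

== RESULT ==
13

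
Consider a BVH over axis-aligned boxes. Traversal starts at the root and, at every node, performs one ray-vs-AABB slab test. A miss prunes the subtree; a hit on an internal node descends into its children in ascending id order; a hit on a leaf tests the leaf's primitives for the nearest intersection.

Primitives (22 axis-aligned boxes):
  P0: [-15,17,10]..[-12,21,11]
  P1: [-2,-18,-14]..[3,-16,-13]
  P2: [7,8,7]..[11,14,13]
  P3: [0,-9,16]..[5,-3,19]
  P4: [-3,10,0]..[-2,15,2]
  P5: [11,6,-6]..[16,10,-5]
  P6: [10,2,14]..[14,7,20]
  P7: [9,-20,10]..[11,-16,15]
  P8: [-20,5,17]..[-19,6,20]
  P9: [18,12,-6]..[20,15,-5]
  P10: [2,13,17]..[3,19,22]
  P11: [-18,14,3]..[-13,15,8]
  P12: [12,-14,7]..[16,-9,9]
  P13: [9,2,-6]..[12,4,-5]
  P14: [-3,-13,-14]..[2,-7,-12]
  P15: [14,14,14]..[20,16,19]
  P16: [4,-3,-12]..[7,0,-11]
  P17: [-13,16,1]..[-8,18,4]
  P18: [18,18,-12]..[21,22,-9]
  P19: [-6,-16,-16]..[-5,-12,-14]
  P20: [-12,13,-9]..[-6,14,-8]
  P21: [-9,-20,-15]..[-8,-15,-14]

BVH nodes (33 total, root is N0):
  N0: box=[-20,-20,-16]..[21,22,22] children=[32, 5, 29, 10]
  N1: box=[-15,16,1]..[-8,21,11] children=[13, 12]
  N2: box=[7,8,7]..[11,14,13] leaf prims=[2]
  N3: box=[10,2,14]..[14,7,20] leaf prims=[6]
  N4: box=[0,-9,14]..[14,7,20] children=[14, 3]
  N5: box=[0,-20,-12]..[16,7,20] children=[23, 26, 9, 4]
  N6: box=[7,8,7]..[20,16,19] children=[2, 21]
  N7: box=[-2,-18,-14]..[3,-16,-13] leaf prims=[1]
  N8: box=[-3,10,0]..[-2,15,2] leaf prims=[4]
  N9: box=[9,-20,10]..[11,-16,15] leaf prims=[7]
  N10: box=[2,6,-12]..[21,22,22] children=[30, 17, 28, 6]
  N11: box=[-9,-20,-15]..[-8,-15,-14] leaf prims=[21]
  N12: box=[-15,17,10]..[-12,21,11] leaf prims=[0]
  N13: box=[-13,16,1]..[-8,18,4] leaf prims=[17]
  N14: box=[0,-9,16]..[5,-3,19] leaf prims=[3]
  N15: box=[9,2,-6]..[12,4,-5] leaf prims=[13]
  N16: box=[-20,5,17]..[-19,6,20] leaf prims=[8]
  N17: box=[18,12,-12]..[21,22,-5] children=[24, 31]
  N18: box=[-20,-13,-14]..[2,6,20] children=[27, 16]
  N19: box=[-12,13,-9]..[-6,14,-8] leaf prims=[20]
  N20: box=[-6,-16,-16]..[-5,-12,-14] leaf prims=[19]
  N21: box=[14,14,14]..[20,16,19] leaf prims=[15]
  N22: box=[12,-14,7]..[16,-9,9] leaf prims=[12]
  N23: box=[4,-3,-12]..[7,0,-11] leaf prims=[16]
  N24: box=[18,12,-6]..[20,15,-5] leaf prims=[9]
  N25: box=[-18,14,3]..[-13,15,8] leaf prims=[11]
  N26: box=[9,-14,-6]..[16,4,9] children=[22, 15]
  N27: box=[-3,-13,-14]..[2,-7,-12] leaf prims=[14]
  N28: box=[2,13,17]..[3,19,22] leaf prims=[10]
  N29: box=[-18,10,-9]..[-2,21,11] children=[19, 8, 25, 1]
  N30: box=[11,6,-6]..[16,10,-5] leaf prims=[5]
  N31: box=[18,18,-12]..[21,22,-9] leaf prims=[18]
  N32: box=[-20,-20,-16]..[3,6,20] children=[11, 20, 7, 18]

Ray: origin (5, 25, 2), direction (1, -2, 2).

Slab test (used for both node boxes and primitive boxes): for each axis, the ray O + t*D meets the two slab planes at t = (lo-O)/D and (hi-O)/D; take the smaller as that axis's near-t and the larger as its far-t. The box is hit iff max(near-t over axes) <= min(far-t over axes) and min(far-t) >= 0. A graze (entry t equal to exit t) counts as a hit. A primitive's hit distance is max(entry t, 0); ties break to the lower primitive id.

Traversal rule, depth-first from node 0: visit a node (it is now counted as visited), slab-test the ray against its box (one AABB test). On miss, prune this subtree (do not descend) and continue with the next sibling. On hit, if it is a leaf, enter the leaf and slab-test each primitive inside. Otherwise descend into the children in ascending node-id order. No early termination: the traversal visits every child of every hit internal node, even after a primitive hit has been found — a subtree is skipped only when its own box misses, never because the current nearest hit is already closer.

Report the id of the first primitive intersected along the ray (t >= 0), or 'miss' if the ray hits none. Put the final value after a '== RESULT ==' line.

Trace the traversal:
N0 x:[-25,16] y:[3/2,45/2] z:[-9,10] -> hit [3/2,10], descend [5, 10, 29, 32]
  N5 x:[-5,11] y:[9,45/2] z:[-7,9] -> hit [9,9], descend [4, 9, 23, 26]
    N4 x:[-5,9] y:[9,17] z:[6,9] -> hit [9,9], descend [3, 14]
      N3 x:[5,9] y:[9,23/2] z:[6,9] -> hit [9,9] leaf, test {P6@t=9}
      N14 x:[-5,0] y:[14,17] z:[7,17/2] -> miss, prune
    N9 x:[4,6] y:[41/2,45/2] z:[4,13/2] -> miss, prune
    N23 x:[-1,2] y:[25/2,14] z:[-7,-13/2] -> miss, prune
    N26 x:[4,11] y:[21/2,39/2] z:[-4,7/2] -> miss, prune
  N10 x:[-3,16] y:[3/2,19/2] z:[-7,10] -> hit [3/2,19/2], descend [6, 17, 28, 30]
    N6 x:[2,15] y:[9/2,17/2] z:[5/2,17/2] -> hit [9/2,17/2], descend [2, 21]
      N2 x:[2,6] y:[11/2,17/2] z:[5/2,11/2] -> hit [11/2,11/2] leaf, test {P2@t=11/2}
      N21 x:[9,15] y:[9/2,11/2] z:[6,17/2] -> miss, prune
    N17 x:[13,16] y:[3/2,13/2] z:[-7,-7/2] -> miss, prune
    N28 x:[-3,-2] y:[3,6] z:[15/2,10] -> miss, prune
    N30 x:[6,11] y:[15/2,19/2] z:[-4,-7/2] -> miss, prune
  N29 x:[-23,-7] y:[2,15/2] z:[-11/2,9/2] -> miss, prune
  N32 x:[-25,-2] y:[19/2,45/2] z:[-9,9] -> miss, prune

order=[0, 5, 4, 3, 14, 9, 23, 26, 10, 6, 2, 21, 17, 28, 30, 29, 32]  |boxes|=17  |leaves|=2  hit=P2

== RESULT ==
2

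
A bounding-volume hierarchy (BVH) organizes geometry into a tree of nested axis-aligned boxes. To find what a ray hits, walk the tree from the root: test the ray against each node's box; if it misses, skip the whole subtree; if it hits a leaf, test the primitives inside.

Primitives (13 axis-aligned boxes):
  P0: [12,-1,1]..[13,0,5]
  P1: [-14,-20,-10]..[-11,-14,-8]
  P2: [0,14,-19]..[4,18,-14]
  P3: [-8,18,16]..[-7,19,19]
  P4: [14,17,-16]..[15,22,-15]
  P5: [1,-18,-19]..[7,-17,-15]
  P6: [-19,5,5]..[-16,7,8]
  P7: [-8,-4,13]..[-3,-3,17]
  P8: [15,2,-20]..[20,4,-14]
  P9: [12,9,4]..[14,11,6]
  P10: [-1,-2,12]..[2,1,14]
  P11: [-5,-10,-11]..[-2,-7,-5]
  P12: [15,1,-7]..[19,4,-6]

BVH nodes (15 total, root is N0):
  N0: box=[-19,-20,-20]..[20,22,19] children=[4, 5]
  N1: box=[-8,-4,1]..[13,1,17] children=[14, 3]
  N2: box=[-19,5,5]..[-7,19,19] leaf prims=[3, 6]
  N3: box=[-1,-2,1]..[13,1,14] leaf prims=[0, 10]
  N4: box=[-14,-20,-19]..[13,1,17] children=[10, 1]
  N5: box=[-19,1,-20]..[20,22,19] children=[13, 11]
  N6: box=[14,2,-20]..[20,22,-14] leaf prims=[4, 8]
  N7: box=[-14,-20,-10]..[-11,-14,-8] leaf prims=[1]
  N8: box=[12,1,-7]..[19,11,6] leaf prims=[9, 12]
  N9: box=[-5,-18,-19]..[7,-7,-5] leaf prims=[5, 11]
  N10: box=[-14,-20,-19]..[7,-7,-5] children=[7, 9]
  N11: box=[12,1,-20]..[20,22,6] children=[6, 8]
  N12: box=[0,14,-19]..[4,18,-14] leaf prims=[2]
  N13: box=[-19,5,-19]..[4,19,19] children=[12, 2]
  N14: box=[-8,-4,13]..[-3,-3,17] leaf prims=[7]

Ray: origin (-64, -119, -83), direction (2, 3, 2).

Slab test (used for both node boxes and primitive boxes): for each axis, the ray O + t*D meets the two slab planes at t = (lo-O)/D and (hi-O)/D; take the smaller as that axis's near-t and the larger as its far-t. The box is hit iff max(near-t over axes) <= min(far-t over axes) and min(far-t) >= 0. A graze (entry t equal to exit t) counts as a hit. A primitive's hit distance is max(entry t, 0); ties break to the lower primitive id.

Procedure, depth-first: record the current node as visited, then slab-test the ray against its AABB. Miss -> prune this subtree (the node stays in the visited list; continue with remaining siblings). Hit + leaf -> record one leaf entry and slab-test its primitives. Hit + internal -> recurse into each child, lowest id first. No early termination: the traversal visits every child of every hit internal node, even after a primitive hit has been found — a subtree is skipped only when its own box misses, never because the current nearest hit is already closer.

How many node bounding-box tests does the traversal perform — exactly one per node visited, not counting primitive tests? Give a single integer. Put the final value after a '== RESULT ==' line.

Walk:
N0 x:[45/2,42] y:[33,47] z:[63/2,51] -> hit [33,42], descend [4, 5]
  N4 x:[25,77/2] y:[33,40] z:[32,50] -> hit [33,77/2], descend [1, 10]
    N1 x:[28,77/2] y:[115/3,40] z:[42,50] -> miss, prune
    N10 x:[25,71/2] y:[33,112/3] z:[32,39] -> hit [33,71/2], descend [7, 9]
      N7 x:[25,53/2] y:[33,35] z:[73/2,75/2] -> miss, prune
      N9 x:[59/2,71/2] y:[101/3,112/3] z:[32,39] -> hit [101/3,71/2] leaf, test {P5@t=101/3, P11(miss)}
  N5 x:[45/2,42] y:[40,47] z:[63/2,51] -> hit [40,42], descend [11, 13]
    N11 x:[38,42] y:[40,47] z:[63/2,89/2] -> hit [40,42], descend [6, 8]
      N6 x:[39,42] y:[121/3,47] z:[63/2,69/2] -> miss, prune
      N8 x:[38,83/2] y:[40,130/3] z:[38,89/2] -> hit [40,83/2] leaf, test {P9(miss), P12(miss)}
    N13 x:[45/2,34] y:[124/3,46] z:[32,51] -> miss, prune

order=[0, 4, 1, 10, 7, 9, 5, 11, 6, 8, 13]  |boxes|=11  |leaves|=2  hit=P5

== RESULT ==
11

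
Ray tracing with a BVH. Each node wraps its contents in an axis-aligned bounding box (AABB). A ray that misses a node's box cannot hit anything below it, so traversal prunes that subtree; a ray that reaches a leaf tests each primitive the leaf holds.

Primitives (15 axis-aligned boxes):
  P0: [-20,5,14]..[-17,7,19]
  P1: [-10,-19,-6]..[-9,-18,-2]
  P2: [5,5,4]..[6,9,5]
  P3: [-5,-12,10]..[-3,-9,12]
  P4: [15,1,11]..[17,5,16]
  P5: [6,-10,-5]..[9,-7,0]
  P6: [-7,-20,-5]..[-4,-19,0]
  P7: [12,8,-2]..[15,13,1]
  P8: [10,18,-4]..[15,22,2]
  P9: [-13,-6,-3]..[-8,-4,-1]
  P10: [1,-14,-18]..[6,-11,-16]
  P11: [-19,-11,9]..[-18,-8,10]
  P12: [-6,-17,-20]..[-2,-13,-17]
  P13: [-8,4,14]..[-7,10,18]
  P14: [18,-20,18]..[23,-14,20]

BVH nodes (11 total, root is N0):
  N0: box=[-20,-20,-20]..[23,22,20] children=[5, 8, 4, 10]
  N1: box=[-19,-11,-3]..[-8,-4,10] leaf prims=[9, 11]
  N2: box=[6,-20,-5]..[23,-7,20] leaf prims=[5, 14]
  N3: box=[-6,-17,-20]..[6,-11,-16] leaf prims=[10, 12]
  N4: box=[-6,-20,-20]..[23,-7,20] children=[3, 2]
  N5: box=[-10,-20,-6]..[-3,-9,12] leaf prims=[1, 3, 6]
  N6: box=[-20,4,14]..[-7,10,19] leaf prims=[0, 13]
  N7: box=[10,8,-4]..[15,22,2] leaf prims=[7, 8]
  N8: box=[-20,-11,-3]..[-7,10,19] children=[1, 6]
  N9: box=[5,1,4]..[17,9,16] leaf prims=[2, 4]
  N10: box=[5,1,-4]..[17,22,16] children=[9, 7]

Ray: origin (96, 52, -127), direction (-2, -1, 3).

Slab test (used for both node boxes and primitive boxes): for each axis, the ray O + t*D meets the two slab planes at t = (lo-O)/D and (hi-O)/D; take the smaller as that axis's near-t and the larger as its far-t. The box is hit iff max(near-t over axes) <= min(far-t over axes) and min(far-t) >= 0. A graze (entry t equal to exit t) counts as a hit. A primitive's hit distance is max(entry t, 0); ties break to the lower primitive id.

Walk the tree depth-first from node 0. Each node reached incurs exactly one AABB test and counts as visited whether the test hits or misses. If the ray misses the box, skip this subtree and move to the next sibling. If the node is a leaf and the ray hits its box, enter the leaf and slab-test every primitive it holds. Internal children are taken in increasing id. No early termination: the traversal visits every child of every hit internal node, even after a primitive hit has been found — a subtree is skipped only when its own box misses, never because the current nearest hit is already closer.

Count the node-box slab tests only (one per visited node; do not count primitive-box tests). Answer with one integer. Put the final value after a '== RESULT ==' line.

Walk:
N0 x:[73/2,58] y:[30,72] z:[107/3,49] -> hit [73/2,49], descend [4, 5, 8, 10]
  N4 x:[73/2,51] y:[59,72] z:[107/3,49] -> miss, prune
  N5 x:[99/2,53] y:[61,72] z:[121/3,139/3] -> miss, prune
  N8 x:[103/2,58] y:[42,63] z:[124/3,146/3] -> miss, prune
  N10 x:[79/2,91/2] y:[30,51] z:[41,143/3] -> hit [41,91/2], descend [7, 9]
    N7 x:[81/2,43] y:[30,44] z:[41,43] -> hit [41,43] leaf, test {P7@t=125/3, P8(miss)}
    N9 x:[79/2,91/2] y:[43,51] z:[131/3,143/3] -> hit [131/3,91/2] leaf, test {P2(miss), P4(miss)}

order=[0, 4, 5, 8, 10, 7, 9]  |boxes|=7  |leaves|=2  hit=P7

== RESULT ==
7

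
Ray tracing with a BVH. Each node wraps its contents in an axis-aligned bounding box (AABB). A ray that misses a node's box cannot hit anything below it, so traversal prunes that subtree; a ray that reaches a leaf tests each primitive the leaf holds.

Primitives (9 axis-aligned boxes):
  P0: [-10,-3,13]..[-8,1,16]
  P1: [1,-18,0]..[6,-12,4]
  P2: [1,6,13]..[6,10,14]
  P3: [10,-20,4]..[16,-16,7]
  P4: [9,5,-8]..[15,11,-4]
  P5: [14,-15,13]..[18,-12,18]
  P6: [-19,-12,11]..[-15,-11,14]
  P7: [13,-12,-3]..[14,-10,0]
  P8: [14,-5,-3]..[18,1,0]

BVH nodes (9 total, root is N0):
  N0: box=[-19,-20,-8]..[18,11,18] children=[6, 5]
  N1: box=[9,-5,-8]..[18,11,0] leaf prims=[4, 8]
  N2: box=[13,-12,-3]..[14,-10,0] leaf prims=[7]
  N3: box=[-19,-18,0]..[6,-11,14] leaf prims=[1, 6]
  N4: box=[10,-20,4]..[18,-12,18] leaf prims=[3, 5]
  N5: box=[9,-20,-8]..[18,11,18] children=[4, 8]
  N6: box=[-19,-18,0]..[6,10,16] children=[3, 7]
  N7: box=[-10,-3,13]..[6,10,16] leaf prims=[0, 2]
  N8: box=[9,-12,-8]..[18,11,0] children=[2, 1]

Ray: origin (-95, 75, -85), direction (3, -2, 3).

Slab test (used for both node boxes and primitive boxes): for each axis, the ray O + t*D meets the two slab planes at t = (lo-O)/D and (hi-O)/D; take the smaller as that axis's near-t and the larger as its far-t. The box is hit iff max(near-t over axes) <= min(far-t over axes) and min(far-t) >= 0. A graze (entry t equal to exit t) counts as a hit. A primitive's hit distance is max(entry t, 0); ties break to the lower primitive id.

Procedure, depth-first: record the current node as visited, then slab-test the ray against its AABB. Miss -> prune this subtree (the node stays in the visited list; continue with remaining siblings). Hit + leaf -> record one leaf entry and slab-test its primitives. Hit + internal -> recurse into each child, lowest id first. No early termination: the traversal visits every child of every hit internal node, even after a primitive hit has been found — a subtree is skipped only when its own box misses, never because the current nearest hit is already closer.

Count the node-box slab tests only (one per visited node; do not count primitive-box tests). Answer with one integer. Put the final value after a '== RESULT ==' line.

Walk:
N0 x:[76/3,113/3] y:[32,95/2] z:[77/3,103/3] -> hit [32,103/3], descend [5, 6]
  N5 x:[104/3,113/3] y:[32,95/2] z:[77/3,103/3] -> miss, prune
  N6 x:[76/3,101/3] y:[65/2,93/2] z:[85/3,101/3] -> hit [65/2,101/3], descend [3, 7]
    N3 x:[76/3,101/3] y:[43,93/2] z:[85/3,33] -> miss, prune
    N7 x:[85/3,101/3] y:[65/2,39] z:[98/3,101/3] -> hit [98/3,101/3] leaf, test {P0(miss), P2@t=98/3}

order=[0, 5, 6, 3, 7]  |boxes|=5  |leaves|=1  hit=P2

== RESULT ==
5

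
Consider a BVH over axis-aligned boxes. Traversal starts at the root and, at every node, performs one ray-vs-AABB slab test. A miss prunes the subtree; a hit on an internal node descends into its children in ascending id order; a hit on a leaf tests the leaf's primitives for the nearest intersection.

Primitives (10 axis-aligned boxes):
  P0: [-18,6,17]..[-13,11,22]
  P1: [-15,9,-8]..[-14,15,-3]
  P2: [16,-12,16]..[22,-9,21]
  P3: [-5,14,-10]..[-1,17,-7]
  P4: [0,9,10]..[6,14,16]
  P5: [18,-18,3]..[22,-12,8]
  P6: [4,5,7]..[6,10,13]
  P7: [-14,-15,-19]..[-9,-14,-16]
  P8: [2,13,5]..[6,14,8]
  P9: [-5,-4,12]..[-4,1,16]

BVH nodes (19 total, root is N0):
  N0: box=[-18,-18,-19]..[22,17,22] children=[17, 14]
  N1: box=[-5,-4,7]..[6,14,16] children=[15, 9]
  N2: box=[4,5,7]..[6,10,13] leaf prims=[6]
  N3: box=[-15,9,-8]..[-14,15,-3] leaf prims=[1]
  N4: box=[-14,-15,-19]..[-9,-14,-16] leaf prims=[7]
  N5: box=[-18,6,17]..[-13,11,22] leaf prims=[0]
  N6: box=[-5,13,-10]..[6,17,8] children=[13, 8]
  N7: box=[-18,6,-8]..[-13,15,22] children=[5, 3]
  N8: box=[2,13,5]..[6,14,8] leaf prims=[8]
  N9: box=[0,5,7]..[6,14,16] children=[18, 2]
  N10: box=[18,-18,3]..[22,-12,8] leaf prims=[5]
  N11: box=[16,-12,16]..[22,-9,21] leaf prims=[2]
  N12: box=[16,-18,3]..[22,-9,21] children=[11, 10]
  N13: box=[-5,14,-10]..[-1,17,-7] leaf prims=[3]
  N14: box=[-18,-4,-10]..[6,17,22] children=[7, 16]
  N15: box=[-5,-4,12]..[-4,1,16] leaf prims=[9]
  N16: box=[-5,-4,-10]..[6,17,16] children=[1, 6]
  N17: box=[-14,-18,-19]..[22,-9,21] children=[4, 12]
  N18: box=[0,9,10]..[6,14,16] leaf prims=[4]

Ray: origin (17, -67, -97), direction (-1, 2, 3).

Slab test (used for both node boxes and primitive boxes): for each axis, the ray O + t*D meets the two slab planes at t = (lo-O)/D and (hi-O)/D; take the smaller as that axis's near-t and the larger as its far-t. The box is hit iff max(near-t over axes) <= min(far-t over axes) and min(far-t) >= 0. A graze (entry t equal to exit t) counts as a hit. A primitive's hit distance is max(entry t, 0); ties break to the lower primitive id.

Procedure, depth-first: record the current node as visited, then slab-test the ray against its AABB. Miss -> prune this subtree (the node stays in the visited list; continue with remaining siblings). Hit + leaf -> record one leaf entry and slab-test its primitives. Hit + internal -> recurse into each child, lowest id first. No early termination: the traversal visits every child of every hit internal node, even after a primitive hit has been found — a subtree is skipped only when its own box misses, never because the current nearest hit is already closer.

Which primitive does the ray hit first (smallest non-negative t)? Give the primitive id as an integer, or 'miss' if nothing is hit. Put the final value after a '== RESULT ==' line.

Traverse from the root:
N0 x:[-5,35] y:[49/2,42] z:[26,119/3] -> hit [26,35], descend [14, 17]
  N14 x:[11,35] y:[63/2,42] z:[29,119/3] -> hit [63/2,35], descend [7, 16]
    N7 x:[30,35] y:[73/2,41] z:[89/3,119/3] -> miss, prune
    N16 x:[11,22] y:[63/2,42] z:[29,113/3] -> miss, prune
  N17 x:[-5,31] y:[49/2,29] z:[26,118/3] -> hit [26,29], descend [4, 12]
    N4 x:[26,31] y:[26,53/2] z:[26,27] -> hit [26,53/2] leaf, test {P7@t=26}
    N12 x:[-5,1] y:[49/2,29] z:[100/3,118/3] -> miss, prune

7 AABB tests over nodes [0, 14, 7, 16, 17, 4, 12]; 1 leaf entered; closest P7.

== RESULT ==
7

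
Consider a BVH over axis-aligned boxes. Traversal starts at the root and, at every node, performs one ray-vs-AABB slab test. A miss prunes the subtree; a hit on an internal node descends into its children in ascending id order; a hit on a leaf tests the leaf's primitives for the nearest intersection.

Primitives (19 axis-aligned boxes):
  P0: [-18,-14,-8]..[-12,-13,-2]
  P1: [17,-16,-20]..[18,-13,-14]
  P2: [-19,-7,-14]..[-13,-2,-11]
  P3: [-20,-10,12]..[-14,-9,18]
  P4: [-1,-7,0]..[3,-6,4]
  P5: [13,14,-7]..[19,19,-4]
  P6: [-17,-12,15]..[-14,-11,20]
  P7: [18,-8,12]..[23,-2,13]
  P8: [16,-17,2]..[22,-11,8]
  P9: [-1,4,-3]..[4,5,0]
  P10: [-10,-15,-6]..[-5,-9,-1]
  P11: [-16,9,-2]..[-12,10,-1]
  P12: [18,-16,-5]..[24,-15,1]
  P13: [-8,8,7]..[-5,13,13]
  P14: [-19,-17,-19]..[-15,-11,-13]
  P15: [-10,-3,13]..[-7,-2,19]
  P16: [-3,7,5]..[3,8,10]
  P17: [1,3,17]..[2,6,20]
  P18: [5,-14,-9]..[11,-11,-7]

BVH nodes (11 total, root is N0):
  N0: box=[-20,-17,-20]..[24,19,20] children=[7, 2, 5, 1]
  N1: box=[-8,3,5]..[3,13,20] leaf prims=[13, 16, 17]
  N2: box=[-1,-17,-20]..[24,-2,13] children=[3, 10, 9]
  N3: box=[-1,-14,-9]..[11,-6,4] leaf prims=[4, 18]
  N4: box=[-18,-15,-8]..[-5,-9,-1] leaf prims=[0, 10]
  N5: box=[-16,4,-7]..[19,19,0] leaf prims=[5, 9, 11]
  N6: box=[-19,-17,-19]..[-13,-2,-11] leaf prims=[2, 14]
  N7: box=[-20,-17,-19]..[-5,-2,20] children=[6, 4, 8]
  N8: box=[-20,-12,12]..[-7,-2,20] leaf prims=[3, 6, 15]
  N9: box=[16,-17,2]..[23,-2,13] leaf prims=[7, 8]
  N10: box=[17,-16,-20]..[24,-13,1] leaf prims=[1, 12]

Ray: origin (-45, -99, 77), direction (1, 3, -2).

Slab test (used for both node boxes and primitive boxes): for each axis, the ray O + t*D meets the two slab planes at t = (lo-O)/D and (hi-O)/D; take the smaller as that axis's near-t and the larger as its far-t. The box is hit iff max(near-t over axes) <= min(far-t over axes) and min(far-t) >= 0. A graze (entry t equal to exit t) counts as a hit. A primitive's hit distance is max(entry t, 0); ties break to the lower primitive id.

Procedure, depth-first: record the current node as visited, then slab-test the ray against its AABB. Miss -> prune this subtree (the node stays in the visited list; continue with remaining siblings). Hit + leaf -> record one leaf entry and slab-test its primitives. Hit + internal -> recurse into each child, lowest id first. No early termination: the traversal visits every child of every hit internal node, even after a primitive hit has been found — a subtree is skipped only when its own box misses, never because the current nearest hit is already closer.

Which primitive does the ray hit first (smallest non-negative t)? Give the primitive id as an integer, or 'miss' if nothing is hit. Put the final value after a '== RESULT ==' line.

Walk:
N0 x:[25,69] y:[82/3,118/3] z:[57/2,97/2] -> hit [57/2,118/3], descend [1, 2, 5, 7]
  N1 x:[37,48] y:[34,112/3] z:[57/2,36] -> miss, prune
  N2 x:[44,69] y:[82/3,97/3] z:[32,97/2] -> miss, prune
  N5 x:[29,64] y:[103/3,118/3] z:[77/2,42] -> hit [77/2,118/3] leaf, test {P5(miss), P9(miss), P11(miss)}
  N7 x:[25,40] y:[82/3,97/3] z:[57/2,48] -> hit [57/2,97/3], descend [4, 6, 8]
    N4 x:[27,40] y:[28,30] z:[39,85/2] -> miss, prune
    N6 x:[26,32] y:[82/3,97/3] z:[44,48] -> miss, prune
    N8 x:[25,38] y:[29,97/3] z:[57/2,65/2] -> hit [29,97/3] leaf, test {P3@t=89/3, P6@t=29, P15(miss)}

Summary -> nodes [0, 1, 2, 5, 7, 4, 6, 8]; box-tests=8; leaf-entries=2; first=P6

== RESULT ==
6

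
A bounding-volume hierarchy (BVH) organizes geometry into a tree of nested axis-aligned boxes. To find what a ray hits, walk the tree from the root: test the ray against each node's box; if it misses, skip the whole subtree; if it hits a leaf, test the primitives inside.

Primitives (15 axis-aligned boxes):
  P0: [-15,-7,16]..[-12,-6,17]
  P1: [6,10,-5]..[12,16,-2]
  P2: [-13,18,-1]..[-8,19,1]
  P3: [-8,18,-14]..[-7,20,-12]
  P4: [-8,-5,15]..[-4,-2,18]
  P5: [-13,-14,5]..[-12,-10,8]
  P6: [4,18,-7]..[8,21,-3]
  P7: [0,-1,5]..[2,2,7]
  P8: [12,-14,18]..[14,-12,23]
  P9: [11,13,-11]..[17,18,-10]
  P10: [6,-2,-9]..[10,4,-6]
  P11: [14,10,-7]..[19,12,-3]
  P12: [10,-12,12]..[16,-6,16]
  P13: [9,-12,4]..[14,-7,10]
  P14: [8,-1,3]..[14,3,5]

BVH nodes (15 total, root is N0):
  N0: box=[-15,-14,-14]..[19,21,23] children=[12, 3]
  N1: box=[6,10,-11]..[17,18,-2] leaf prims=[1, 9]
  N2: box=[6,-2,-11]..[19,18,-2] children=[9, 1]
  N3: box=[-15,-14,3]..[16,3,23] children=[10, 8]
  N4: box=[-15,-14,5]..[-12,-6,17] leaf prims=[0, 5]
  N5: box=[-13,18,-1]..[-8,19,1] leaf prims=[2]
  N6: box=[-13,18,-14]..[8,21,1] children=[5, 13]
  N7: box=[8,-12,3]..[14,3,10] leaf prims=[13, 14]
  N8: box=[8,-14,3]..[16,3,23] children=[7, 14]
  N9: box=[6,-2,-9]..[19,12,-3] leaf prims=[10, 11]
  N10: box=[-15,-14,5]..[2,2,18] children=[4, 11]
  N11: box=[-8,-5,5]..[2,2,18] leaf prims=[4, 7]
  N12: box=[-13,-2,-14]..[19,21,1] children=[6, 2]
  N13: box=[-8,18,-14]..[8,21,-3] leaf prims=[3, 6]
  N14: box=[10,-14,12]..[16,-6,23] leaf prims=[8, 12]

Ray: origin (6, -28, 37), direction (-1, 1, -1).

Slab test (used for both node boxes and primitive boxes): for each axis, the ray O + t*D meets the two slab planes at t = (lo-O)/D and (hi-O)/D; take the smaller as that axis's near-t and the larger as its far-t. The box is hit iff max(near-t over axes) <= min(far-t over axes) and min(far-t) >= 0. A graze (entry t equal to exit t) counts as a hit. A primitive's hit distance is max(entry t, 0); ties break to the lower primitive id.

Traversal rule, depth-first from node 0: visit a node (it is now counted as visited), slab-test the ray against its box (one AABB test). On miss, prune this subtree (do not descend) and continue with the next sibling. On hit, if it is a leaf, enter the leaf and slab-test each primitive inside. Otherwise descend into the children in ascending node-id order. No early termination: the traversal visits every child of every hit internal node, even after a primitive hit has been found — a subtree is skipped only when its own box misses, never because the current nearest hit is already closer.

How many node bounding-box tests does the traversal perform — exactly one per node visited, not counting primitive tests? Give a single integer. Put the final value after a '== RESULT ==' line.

Traverse from the root:
N0 x:[-13,21] y:[14,49] z:[14,51] -> hit [14,21], descend [3, 12]
  N3 x:[-10,21] y:[14,31] z:[14,34] -> hit [14,21], descend [8, 10]
    N8 x:[-10,-2] y:[14,31] z:[14,34] -> miss, prune
    N10 x:[4,21] y:[14,30] z:[19,32] -> hit [19,21], descend [4, 11]
      N4 x:[18,21] y:[14,22] z:[20,32] -> hit [20,21] leaf, test {P0@t=21, P5(miss)}
      N11 x:[4,14] y:[23,30] z:[19,32] -> miss, prune
  N12 x:[-13,19] y:[26,49] z:[36,51] -> miss, prune

Summary -> nodes [0, 3, 8, 10, 4, 11, 12]; box-tests=7; leaf-entries=1; first=P0

== RESULT ==
7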